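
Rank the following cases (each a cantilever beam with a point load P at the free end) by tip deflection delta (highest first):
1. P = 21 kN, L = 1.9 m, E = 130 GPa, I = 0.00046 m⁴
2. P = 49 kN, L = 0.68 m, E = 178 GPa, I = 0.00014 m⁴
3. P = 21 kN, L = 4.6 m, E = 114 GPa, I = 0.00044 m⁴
Model: a cantilever beam with a point load P at the free end, so delta = (P·L^3) / (3·E·I) (SI units).
  Case 1: delta = (21000 × 1.9^3) / (3 × (1.3 × 10¹¹) × 0.00046) = 0.0008029 m = 0.8029 mm
  Case 2: delta = (49000 × 0.68^3) / (3 × (1.78 × 10¹¹) × 0.00014) = 0.0002061 m = 0.2061 mm
  Case 3: delta = (21000 × 4.6^3) / (3 × (1.14 × 10¹¹) × 0.00044) = 0.01358 m = 13.58 mm
Ordering: 13.58 mm (case 3) > 0.8029 mm (case 1) > 0.2061 mm (case 2)
Final answer: 3, 1, 2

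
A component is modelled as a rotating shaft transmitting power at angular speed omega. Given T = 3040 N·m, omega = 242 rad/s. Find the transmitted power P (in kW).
Model: a rotating shaft transmitting power at angular speed omega, so P = T·omega.
Substitute:
  P = 3040 × 242
  P = 735700 W
Convert: P = 735700 W = 735.7 kW
Final answer: P = 735.7 kW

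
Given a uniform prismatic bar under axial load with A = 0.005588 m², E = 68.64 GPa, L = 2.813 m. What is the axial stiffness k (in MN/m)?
Model: a uniform prismatic bar under axial load, so k = (A·E) / L.
Convert to SI units:
  E = 68.64 GPa = 6.864 × 10¹⁰ Pa
Substitute:
  k = (0.005588 × (6.864 × 10¹⁰)) / 2.813
  k = 1.364 × 10⁸ N/m
Convert: k = 1.364 × 10⁸ N/m = 136.4 MN/m
Final answer: k = 136.4 MN/m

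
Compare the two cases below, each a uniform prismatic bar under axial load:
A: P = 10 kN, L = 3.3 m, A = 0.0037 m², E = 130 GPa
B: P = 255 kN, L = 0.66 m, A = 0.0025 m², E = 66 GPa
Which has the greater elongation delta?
Model: a uniform prismatic bar under axial load, so delta = (P·L) / (A·E) (SI units).
  A: delta = (10000 × 3.3) / (0.0037 × (1.3 × 10¹¹)) = 6.861 × 10⁻⁵ m = 0.06861 mm
  B: delta = (255000 × 0.66) / (0.0025 × (6.6 × 10¹⁰)) = 0.00102 m = 1.02 mm
1.02 mm > 0.06861 mm, so B is larger.
Final answer: B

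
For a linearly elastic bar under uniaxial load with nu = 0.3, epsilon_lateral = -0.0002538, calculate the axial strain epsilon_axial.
Model: a linearly elastic bar under uniaxial load, so epsilon_lateral = -nu·epsilon_axial.
Solve for epsilon_axial: epsilon_axial = -epsilon_lateral / nu.
Substitute:
  epsilon_axial = -(-0.0002538) / 0.3
  epsilon_axial = 0.000846
Final answer: epsilon_axial = 0.000846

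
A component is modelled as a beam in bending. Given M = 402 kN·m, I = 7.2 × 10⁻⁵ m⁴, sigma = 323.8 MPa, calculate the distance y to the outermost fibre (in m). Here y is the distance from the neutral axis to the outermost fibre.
Model: a beam in bending, so sigma = (M·y) / I.
Solve for y: y = (sigma·I) / M.
Convert to SI units:
  M = 402 kN·m = 402000 N·m
  sigma = 323.8 MPa = 3.238 × 10⁸ Pa
Substitute:
  y = ((3.238 × 10⁸) × (7.2 × 10⁻⁵)) / 402000
  y = 0.05799 m
Final answer: y = 0.05799 m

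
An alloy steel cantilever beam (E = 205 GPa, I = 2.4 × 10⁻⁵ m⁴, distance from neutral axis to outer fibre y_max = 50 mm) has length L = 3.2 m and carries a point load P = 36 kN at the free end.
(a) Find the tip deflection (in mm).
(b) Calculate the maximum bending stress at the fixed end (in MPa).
(a) Tip deflection of a cantilever with an end point load: δ = P·L^3 / (3·E·I). Convert P = 36 kN = 36000 N, E = 205 GPa = 2.05 × 10¹¹ Pa.
  δ = (36000 × 3.2^3) / (3 × (2.05 × 10¹¹) × (2.4 × 10⁻⁵)) = 0.07992 m = 79.92 mm
(b) Maximum bending moment at the fixed end: M = P·L = 36000 × 3.2 = 115200 N·m. Convert y_max = 50 mm = 0.05 m.
  σ = M·y_max / I = (115200 × 0.05) / (2.4 × 10⁻⁵) = 2.4 × 10⁸ Pa = 240 MPa
Final answer: (a) δ = 79.92 mm, (b) σ = 240 MPa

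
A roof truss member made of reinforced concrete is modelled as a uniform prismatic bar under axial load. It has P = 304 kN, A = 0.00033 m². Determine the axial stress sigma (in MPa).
Model: a uniform prismatic bar under axial load, so sigma = P / A.
Convert to SI units:
  P = 304 kN = 304000 N
Substitute:
  sigma = 304000 / 0.00033
  sigma = 9.212 × 10⁸ Pa
Convert: sigma = 9.212 × 10⁸ Pa = 921.2 MPa
Final answer: sigma = 921.2 MPa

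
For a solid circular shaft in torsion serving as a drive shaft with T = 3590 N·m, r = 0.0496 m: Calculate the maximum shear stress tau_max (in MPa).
Model: a solid circular shaft in torsion, so tau_max = (2·T) / (π·r^3).
Substitute:
  tau_max = (2 × 3590) / (π × 0.0496^3)
  tau_max = 1.873 × 10⁷ Pa
Convert: tau_max = 1.873 × 10⁷ Pa = 18.73 MPa
Final answer: tau_max = 18.73 MPa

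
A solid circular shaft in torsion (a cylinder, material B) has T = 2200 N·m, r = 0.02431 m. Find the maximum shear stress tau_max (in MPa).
Model: a solid circular shaft in torsion, so tau_max = (2·T) / (π·r^3).
Substitute:
  tau_max = (2 × 2200) / (π × 0.02431^3)
  tau_max = 9.749 × 10⁷ Pa
Convert: tau_max = 9.749 × 10⁷ Pa = 97.49 MPa
Final answer: tau_max = 97.49 MPa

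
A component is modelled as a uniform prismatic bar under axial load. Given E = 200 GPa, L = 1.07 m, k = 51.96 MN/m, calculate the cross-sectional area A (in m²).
Model: a uniform prismatic bar under axial load, so k = (A·E) / L.
Solve for A: A = (k·L) / E.
Convert to SI units:
  E = 200 GPa = 2 × 10¹¹ Pa
  k = 51.96 MN/m = 5.196 × 10⁷ N/m
Substitute:
  A = ((5.196 × 10⁷) × 1.07) / (2 × 10¹¹)
  A = 0.000278 m²
Final answer: A = 0.000278 m²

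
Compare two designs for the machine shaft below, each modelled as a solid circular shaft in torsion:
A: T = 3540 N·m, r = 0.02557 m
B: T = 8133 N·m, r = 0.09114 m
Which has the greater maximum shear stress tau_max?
Model: a solid circular shaft in torsion, so tau_max = (2·T) / (π·r^3) (SI units).
  A: tau_max = (2 × 3540) / (π × 0.02557^3) = 1.348 × 10⁸ Pa = 134.8 MPa
  B: tau_max = (2 × 8133) / (π × 0.09114^3) = 6.839 × 10⁶ Pa = 6.839 MPa
134.8 MPa > 6.839 MPa, so A is larger.
Final answer: A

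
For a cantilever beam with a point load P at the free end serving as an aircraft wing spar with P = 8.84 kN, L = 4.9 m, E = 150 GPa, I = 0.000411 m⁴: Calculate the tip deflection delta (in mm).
Model: a cantilever beam with a point load P at the free end, so delta = (P·L^3) / (3·E·I).
Convert to SI units:
  P = 8.84 kN = 8840 N
  E = 150 GPa = 1.5 × 10¹¹ Pa
Substitute:
  delta = (8840 × 4.9^3) / (3 × (1.5 × 10¹¹) × 0.000411)
  delta = 0.005623 m
Convert: delta = 0.005623 m = 5.623 mm
Final answer: delta = 5.623 mm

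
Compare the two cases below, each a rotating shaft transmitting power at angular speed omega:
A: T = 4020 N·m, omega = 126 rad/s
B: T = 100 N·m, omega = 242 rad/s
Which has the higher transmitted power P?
Model: a rotating shaft transmitting power at angular speed omega, so P = T·omega (SI units).
  A: P = 4020 × 126 = 506500 W = 506.5 kW
  B: P = 100 × 242 = 24200 W = 24.2 kW
506.5 kW > 24.2 kW, so A is larger.
Final answer: A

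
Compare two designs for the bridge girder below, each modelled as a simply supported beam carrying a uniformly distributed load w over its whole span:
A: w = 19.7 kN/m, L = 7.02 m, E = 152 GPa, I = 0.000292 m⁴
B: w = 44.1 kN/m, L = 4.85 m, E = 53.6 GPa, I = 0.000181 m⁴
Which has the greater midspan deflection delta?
Model: a simply supported beam carrying a uniformly distributed load w over its whole span, so delta = (5·w·L^4) / (384·E·I) (SI units).
  A: delta = (5 × 19700 × 7.02^4) / (384 × (1.52 × 10¹¹) × 0.000292) = 0.01404 m = 14.04 mm
  B: delta = (5 × 44100 × 4.85^4) / (384 × (5.36 × 10¹⁰) × 0.000181) = 0.03275 m = 32.75 mm
32.75 mm > 14.04 mm, so B is larger.
Final answer: B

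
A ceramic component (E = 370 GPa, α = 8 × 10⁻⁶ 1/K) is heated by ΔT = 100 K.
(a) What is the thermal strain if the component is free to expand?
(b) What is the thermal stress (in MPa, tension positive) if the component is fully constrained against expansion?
(a) Free thermal strain ε_th = α·ΔT = (8 × 10⁻⁶) × 100 = 0.0008
(b) Fully constrained, the expansion is suppressed, so σ = -E·α·ΔT. Convert E = 370 GPa = 3.7 × 10¹¹ Pa.
  σ = -(3.7 × 10¹¹) × (8 × 10⁻⁶) × 100 = -2.96 × 10⁸ Pa = -296 MPa (compressive)
Final answer: (a) ε_th = 0.0008, (b) σ = -296 MPa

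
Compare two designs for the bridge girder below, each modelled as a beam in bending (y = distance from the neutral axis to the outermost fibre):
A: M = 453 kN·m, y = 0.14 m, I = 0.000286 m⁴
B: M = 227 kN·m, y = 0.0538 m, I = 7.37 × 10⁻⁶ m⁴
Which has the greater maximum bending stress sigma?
Model: a beam in bending (y = distance from the neutral axis to the outermost fibre), so sigma = (M·y) / I (SI units).
  A: sigma = (453000 × 0.14) / 0.000286 = 2.217 × 10⁸ Pa = 221.7 MPa
  B: sigma = (227000 × 0.0538) / (7.37 × 10⁻⁶) = 1.657 × 10⁹ Pa = 1657 MPa
1657 MPa > 221.7 MPa, so B is larger.
Final answer: B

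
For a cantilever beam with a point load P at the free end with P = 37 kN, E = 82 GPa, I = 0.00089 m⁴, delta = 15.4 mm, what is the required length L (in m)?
Model: a cantilever beam with a point load P at the free end, so delta = (P·L^3) / (3·E·I).
Solve for L: L = ((3·delta·E·I) / P)^(1/3).
Convert to SI units:
  P = 37 kN = 37000 N
  E = 82 GPa = 8.2 × 10¹⁰ Pa
  delta = 15.4 mm = 0.0154 m
Substitute:
  L = ((3 × 0.0154 × (8.2 × 10¹⁰) × 0.00089) / 37000)^(1/3)
  L = 4.5 m
Final answer: L = 4.5 m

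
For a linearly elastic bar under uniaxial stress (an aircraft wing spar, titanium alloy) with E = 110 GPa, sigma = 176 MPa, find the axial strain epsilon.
Model: a linearly elastic bar under uniaxial stress, so sigma = E·epsilon.
Solve for epsilon: epsilon = sigma / E.
Convert to SI units:
  E = 110 GPa = 1.1 × 10¹¹ Pa
  sigma = 176 MPa = 1.76 × 10⁸ Pa
Substitute:
  epsilon = (1.76 × 10⁸) / (1.1 × 10¹¹)
  epsilon = 0.0016
Final answer: epsilon = 0.0016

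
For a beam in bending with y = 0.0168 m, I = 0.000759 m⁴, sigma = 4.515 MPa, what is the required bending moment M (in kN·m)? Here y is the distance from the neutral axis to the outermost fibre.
Model: a beam in bending, so sigma = (M·y) / I.
Solve for M: M = (sigma·I) / y.
Convert to SI units:
  sigma = 4.515 MPa = 4.515 × 10⁶ Pa
Substitute:
  M = ((4.515 × 10⁶) × 0.000759) / 0.0168
  M = 204000 N·m
Convert: M = 204000 N·m = 204 kN·m
Final answer: M = 204 kN·m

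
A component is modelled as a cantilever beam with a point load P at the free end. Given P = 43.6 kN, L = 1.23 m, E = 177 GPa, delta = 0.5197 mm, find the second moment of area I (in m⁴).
Model: a cantilever beam with a point load P at the free end, so delta = (P·L^3) / (3·E·I).
Solve for I: I = (P·L^3) / (3·delta·E).
Convert to SI units:
  P = 43.6 kN = 43600 N
  E = 177 GPa = 1.77 × 10¹¹ Pa
  delta = 0.5197 mm = 0.0005197 m
Substitute:
  I = (43600 × 1.23^3) / (3 × 0.0005197 × (1.77 × 10¹¹))
  I = 0.000294 m⁴
Final answer: I = 0.000294 m⁴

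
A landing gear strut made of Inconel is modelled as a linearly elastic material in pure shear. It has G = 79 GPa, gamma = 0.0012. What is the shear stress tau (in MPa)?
Model: a linearly elastic material in pure shear, so tau = G·gamma.
Convert to SI units:
  G = 79 GPa = 7.9 × 10¹⁰ Pa
Substitute:
  tau = (7.9 × 10¹⁰) × 0.0012
  tau = 9.48 × 10⁷ Pa
Convert: tau = 9.48 × 10⁷ Pa = 94.8 MPa
Final answer: tau = 94.8 MPa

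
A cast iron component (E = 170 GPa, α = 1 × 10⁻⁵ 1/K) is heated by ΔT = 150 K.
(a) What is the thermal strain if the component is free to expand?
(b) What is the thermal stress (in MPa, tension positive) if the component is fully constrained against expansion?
(a) Free thermal strain ε_th = α·ΔT = (1 × 10⁻⁵) × 150 = 0.0015
(b) Fully constrained, the expansion is suppressed, so σ = -E·α·ΔT. Convert E = 170 GPa = 1.7 × 10¹¹ Pa.
  σ = -(1.7 × 10¹¹) × (1 × 10⁻⁵) × 150 = -2.55 × 10⁸ Pa = -255 MPa (compressive)
Final answer: (a) ε_th = 0.0015, (b) σ = -255 MPa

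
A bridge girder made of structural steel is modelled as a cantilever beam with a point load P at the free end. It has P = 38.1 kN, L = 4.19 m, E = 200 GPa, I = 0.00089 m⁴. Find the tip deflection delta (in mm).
Model: a cantilever beam with a point load P at the free end, so delta = (P·L^3) / (3·E·I).
Convert to SI units:
  P = 38.1 kN = 38100 N
  E = 200 GPa = 2 × 10¹¹ Pa
Substitute:
  delta = (38100 × 4.19^3) / (3 × (2 × 10¹¹) × 0.00089)
  delta = 0.005248 m
Convert: delta = 0.005248 m = 5.248 mm
Final answer: delta = 5.248 mm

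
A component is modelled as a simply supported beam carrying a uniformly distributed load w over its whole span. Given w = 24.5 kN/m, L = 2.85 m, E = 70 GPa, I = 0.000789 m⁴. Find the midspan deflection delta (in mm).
Model: a simply supported beam carrying a uniformly distributed load w over its whole span, so delta = (5·w·L^4) / (384·E·I).
Convert to SI units:
  w = 24.5 kN/m = 24500 N/m
  E = 70 GPa = 7 × 10¹⁰ Pa
Substitute:
  delta = (5 × 24500 × 2.85^4) / (384 × (7 × 10¹⁰) × 0.000789)
  delta = 0.0003811 m
Convert: delta = 0.0003811 m = 0.3811 mm
Final answer: delta = 0.3811 mm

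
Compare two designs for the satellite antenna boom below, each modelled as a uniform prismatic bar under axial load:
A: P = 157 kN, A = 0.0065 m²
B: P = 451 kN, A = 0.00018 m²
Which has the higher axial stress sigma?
Model: a uniform prismatic bar under axial load, so sigma = P / A (SI units).
  A: sigma = 157000 / 0.0065 = 2.415 × 10⁷ Pa = 24.15 MPa
  B: sigma = 451000 / 0.00018 = 2.506 × 10⁹ Pa = 2506 MPa
2506 MPa > 24.15 MPa, so B is larger.
Final answer: B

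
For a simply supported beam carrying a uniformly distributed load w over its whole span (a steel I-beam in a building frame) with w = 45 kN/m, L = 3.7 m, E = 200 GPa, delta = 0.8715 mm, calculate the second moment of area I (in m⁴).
Model: a simply supported beam carrying a uniformly distributed load w over its whole span, so delta = (5·w·L^4) / (384·E·I).
Solve for I: I = (5·w·L^4) / (384·delta·E).
Convert to SI units:
  w = 45 kN/m = 45000 N/m
  E = 200 GPa = 2 × 10¹¹ Pa
  delta = 0.8715 mm = 0.0008715 m
Substitute:
  I = (5 × 45000 × 3.7^4) / (384 × 0.0008715 × (2 × 10¹¹))
  I = 0.00063 m⁴
Final answer: I = 0.00063 m⁴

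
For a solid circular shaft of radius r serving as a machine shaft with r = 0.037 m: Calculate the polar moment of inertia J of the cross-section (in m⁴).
Model: a solid circular shaft of radius r, so J = (π·r^4) / 2.
Substitute:
  J = (π × 0.037^4) / 2
  J = 2.944 × 10⁻⁶ m⁴
Final answer: J = 2.944 × 10⁻⁶ m⁴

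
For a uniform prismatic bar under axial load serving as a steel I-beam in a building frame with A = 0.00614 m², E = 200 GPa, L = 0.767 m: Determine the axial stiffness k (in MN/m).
Model: a uniform prismatic bar under axial load, so k = (A·E) / L.
Convert to SI units:
  E = 200 GPa = 2 × 10¹¹ Pa
Substitute:
  k = (0.00614 × (2 × 10¹¹)) / 0.767
  k = 1.601 × 10⁹ N/m
Convert: k = 1.601 × 10⁹ N/m = 1601 MN/m
Final answer: k = 1601 MN/m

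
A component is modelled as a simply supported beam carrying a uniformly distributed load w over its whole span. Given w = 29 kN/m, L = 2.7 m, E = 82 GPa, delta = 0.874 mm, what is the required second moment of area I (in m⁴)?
Model: a simply supported beam carrying a uniformly distributed load w over its whole span, so delta = (5·w·L^4) / (384·E·I).
Solve for I: I = (5·w·L^4) / (384·delta·E).
Convert to SI units:
  w = 29 kN/m = 29000 N/m
  E = 82 GPa = 8.2 × 10¹⁰ Pa
  delta = 0.874 mm = 0.000874 m
Substitute:
  I = (5 × 29000 × 2.7^4) / (384 × 0.000874 × (8.2 × 10¹⁰))
  I = 0.00028 m⁴
Final answer: I = 0.00028 m⁴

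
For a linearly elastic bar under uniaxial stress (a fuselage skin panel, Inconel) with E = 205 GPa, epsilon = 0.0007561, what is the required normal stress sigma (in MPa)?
Model: a linearly elastic bar under uniaxial stress, so epsilon = sigma / E.
Solve for sigma: sigma = epsilon·E.
Convert to SI units:
  E = 205 GPa = 2.05 × 10¹¹ Pa
Substitute:
  sigma = 0.0007561 × (2.05 × 10¹¹)
  sigma = 1.55 × 10⁸ Pa
Convert: sigma = 1.55 × 10⁸ Pa = 155 MPa
Final answer: sigma = 155 MPa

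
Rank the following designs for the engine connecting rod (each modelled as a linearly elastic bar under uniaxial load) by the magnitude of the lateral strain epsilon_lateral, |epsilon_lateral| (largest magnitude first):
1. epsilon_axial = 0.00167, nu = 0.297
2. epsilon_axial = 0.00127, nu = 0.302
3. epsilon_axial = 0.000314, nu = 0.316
Model: a linearly elastic bar under uniaxial load, so epsilon_lateral = -nu·epsilon_axial (SI units).
  Case 1: epsilon_lateral = -(0.297 × 0.00167) = -0.000496
  Case 2: epsilon_lateral = -(0.302 × 0.00127) = -0.0003835
  Case 3: epsilon_lateral = -(0.316 × 0.000314) = -9.922 × 10⁻⁵
Ordering by |epsilon_lateral|: 0.000496 (case 1) > 0.0003835 (case 2) > 9.922 × 10⁻⁵ (case 3)
Final answer: 1, 2, 3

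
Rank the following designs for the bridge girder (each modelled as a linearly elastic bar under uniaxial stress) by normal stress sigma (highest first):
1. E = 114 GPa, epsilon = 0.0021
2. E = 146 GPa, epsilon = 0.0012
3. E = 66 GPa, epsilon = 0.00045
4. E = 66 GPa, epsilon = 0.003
Model: a linearly elastic bar under uniaxial stress, so sigma = E·epsilon (SI units).
  Case 1: sigma = (1.14 × 10¹¹) × 0.0021 = 2.394 × 10⁸ Pa = 239.4 MPa
  Case 2: sigma = (1.46 × 10¹¹) × 0.0012 = 1.752 × 10⁸ Pa = 175.2 MPa
  Case 3: sigma = (6.6 × 10¹⁰) × 0.00045 = 2.97 × 10⁷ Pa = 29.7 MPa
  Case 4: sigma = (6.6 × 10¹⁰) × 0.003 = 1.98 × 10⁸ Pa = 198 MPa
Ordering: 239.4 MPa (case 1) > 198 MPa (case 4) > 175.2 MPa (case 2) > 29.7 MPa (case 3)
Final answer: 1, 4, 2, 3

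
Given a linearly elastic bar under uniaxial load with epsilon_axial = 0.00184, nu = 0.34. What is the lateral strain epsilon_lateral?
Model: a linearly elastic bar under uniaxial load, so epsilon_lateral = -nu·epsilon_axial.
Substitute:
  epsilon_lateral = -(0.34 × 0.00184)
  epsilon_lateral = -0.0006256
Final answer: epsilon_lateral = -0.0006256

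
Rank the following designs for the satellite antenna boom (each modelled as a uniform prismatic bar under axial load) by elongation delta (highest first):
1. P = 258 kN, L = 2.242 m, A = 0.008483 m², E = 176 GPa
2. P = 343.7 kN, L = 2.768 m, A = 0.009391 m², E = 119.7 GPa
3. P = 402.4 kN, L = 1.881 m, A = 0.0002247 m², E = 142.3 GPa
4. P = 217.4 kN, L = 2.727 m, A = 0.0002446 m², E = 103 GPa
Model: a uniform prismatic bar under axial load, so delta = (P·L) / (A·E) (SI units).
  Case 1: delta = (258000 × 2.242) / (0.008483 × (1.76 × 10¹¹)) = 0.0003874 m = 0.3874 mm
  Case 2: delta = (343700 × 2.768) / (0.009391 × (1.197 × 10¹¹)) = 0.0008463 m = 0.8463 mm
  Case 3: delta = (402400 × 1.881) / (0.0002247 × (1.423 × 10¹¹)) = 0.02367 m = 23.67 mm
  Case 4: delta = (217400 × 2.727) / (0.0002446 × (1.03 × 10¹¹)) = 0.02353 m = 23.53 mm
Ordering: 23.67 mm (case 3) > 23.53 mm (case 4) > 0.8463 mm (case 2) > 0.3874 mm (case 1)
Final answer: 3, 4, 2, 1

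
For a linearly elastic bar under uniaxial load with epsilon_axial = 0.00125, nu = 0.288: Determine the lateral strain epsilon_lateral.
Model: a linearly elastic bar under uniaxial load, so epsilon_lateral = -nu·epsilon_axial.
Substitute:
  epsilon_lateral = -(0.288 × 0.00125)
  epsilon_lateral = -0.00036
Final answer: epsilon_lateral = -0.00036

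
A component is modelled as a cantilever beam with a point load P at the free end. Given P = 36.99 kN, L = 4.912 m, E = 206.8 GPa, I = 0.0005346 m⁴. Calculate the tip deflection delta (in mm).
Model: a cantilever beam with a point load P at the free end, so delta = (P·L^3) / (3·E·I).
Convert to SI units:
  P = 36.99 kN = 36990 N
  E = 206.8 GPa = 2.068 × 10¹¹ Pa
Substitute:
  delta = (36990 × 4.912^3) / (3 × (2.068 × 10¹¹) × 0.0005346)
  delta = 0.01322 m
Convert: delta = 0.01322 m = 13.22 mm
Final answer: delta = 13.22 mm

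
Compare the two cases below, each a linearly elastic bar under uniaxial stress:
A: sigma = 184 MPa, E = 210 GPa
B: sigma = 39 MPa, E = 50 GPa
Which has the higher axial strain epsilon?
Model: a linearly elastic bar under uniaxial stress, so epsilon = sigma / E (SI units).
  A: epsilon = (1.84 × 10⁸) / (2.1 × 10¹¹) = 0.0008762
  B: epsilon = (3.9 × 10⁷) / (5 × 10¹⁰) = 0.00078
0.0008762 > 0.00078, so A is larger.
Final answer: A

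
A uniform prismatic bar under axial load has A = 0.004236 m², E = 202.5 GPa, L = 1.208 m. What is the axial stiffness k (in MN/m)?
Model: a uniform prismatic bar under axial load, so k = (A·E) / L.
Convert to SI units:
  E = 202.5 GPa = 2.025 × 10¹¹ Pa
Substitute:
  k = (0.004236 × (2.025 × 10¹¹)) / 1.208
  k = 7.101 × 10⁸ N/m
Convert: k = 7.101 × 10⁸ N/m = 710.1 MN/m
Final answer: k = 710.1 MN/m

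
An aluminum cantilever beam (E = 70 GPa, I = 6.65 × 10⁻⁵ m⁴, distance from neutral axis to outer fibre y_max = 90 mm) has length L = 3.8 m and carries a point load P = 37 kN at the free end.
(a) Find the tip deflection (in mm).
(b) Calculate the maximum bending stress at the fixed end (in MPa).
(a) Tip deflection of a cantilever with an end point load: δ = P·L^3 / (3·E·I). Convert P = 37 kN = 37000 N, E = 70 GPa = 7 × 10¹⁰ Pa.
  δ = (37000 × 3.8^3) / (3 × (7 × 10¹⁰) × (6.65 × 10⁻⁵)) = 0.1454 m = 145.4 mm
(b) Maximum bending moment at the fixed end: M = P·L = 37000 × 3.8 = 140600 N·m. Convert y_max = 90 mm = 0.09 m.
  σ = M·y_max / I = (140600 × 0.09) / (6.65 × 10⁻⁵) = 1.903 × 10⁸ Pa = 190.3 MPa
Final answer: (a) δ = 145.4 mm, (b) σ = 190.3 MPa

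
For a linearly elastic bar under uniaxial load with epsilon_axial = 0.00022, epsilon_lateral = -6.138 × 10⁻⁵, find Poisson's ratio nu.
Model: a linearly elastic bar under uniaxial load, so epsilon_lateral = -nu·epsilon_axial.
Solve for nu: nu = -epsilon_lateral / epsilon_axial.
Substitute:
  nu = -(-6.138 × 10⁻⁵) / 0.00022
  nu = 0.279
Final answer: nu = 0.279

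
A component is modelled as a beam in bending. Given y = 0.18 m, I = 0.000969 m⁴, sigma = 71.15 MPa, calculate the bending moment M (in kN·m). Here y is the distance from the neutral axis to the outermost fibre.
Model: a beam in bending, so sigma = (M·y) / I.
Solve for M: M = (sigma·I) / y.
Convert to SI units:
  sigma = 71.15 MPa = 7.115 × 10⁷ Pa
Substitute:
  M = ((7.115 × 10⁷) × 0.000969) / 0.18
  M = 383000 N·m
Convert: M = 383000 N·m = 383 kN·m
Final answer: M = 383 kN·m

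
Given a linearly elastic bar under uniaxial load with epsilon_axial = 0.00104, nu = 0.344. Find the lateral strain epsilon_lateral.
Model: a linearly elastic bar under uniaxial load, so epsilon_lateral = -nu·epsilon_axial.
Substitute:
  epsilon_lateral = -(0.344 × 0.00104)
  epsilon_lateral = -0.0003578
Final answer: epsilon_lateral = -0.0003578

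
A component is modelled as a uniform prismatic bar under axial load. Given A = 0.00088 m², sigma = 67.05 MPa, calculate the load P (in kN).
Model: a uniform prismatic bar under axial load, so sigma = P / A.
Solve for P: P = sigma·A.
Convert to SI units:
  sigma = 67.05 MPa = 6.705 × 10⁷ Pa
Substitute:
  P = (6.705 × 10⁷) × 0.00088
  P = 59000 N
Convert: P = 59000 N = 59 kN
Final answer: P = 59 kN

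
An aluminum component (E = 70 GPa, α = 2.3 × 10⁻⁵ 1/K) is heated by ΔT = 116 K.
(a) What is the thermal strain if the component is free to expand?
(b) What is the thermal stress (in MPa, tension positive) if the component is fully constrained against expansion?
(a) Free thermal strain ε_th = α·ΔT = (2.3 × 10⁻⁵) × 116 = 0.002668
(b) Fully constrained, the expansion is suppressed, so σ = -E·α·ΔT. Convert E = 70 GPa = 7 × 10¹⁰ Pa.
  σ = -(7 × 10¹⁰) × (2.3 × 10⁻⁵) × 116 = -1.868 × 10⁸ Pa = -186.8 MPa (compressive)
Final answer: (a) ε_th = 0.002668, (b) σ = -186.8 MPa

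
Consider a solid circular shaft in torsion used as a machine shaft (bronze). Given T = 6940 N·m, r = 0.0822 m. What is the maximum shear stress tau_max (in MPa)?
Model: a solid circular shaft in torsion, so tau_max = (2·T) / (π·r^3).
Substitute:
  tau_max = (2 × 6940) / (π × 0.0822^3)
  tau_max = 7.955 × 10⁶ Pa
Convert: tau_max = 7.955 × 10⁶ Pa = 7.955 MPa
Final answer: tau_max = 7.955 MPa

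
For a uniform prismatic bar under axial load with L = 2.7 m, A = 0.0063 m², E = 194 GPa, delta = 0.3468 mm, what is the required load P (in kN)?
Model: a uniform prismatic bar under axial load, so delta = (P·L) / (A·E).
Solve for P: P = (delta·A·E) / L.
Convert to SI units:
  E = 194 GPa = 1.94 × 10¹¹ Pa
  delta = 0.3468 mm = 0.0003468 m
Substitute:
  P = (0.0003468 × 0.0063 × (1.94 × 10¹¹)) / 2.7
  P = 157000 N
Convert: P = 157000 N = 157 kN
Final answer: P = 157 kN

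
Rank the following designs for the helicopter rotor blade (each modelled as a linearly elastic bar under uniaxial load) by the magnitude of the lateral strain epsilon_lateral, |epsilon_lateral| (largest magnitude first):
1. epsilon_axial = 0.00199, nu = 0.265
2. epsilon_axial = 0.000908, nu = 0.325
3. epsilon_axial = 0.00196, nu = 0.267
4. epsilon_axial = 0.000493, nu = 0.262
Model: a linearly elastic bar under uniaxial load, so epsilon_lateral = -nu·epsilon_axial (SI units).
  Case 1: epsilon_lateral = -(0.265 × 0.00199) = -0.0005273
  Case 2: epsilon_lateral = -(0.325 × 0.000908) = -0.0002951
  Case 3: epsilon_lateral = -(0.267 × 0.00196) = -0.0005233
  Case 4: epsilon_lateral = -(0.262 × 0.000493) = -0.0001292
Ordering by |epsilon_lateral|: 0.0005273 (case 1) > 0.0005233 (case 3) > 0.0002951 (case 2) > 0.0001292 (case 4)
Final answer: 1, 3, 2, 4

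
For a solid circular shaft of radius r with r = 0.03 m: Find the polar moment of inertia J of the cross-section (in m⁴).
Model: a solid circular shaft of radius r, so J = (π·r^4) / 2.
Substitute:
  J = (π × 0.03^4) / 2
  J = 1.272 × 10⁻⁶ m⁴
Final answer: J = 1.272 × 10⁻⁶ m⁴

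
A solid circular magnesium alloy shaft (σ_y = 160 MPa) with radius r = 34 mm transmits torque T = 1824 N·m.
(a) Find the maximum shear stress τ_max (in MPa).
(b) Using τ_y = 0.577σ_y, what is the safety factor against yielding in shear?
(a) For a solid circular shaft, τ_max = T·r/J with J = π·r^4/2, i.e. τ_max = 2·T / (π·r^3). Convert r = 34 mm = 0.034 m.
  τ_max = (2 × 1824) / (π × 0.034^3) = 2.954 × 10⁷ Pa = 29.54 MPa
(b) τ_y = 0.577 × 160 = 92.32 MPa
  SF = τ_y/τ_max = 92.32 / 29.54 = 3.125
Final answer: (a) τ_max = 29.54 MPa, (b) SF = 3.125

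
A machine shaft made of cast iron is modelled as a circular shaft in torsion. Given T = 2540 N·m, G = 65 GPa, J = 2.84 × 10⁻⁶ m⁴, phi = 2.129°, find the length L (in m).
Model: a circular shaft in torsion, so phi = (T·L) / (G·J).
Solve for L: L = (phi·G·J) / T.
Convert to SI units:
  G = 65 GPa = 6.5 × 10¹⁰ Pa
  phi = 2.129° = 0.03716 rad
Substitute:
  L = (0.03716 × (6.5 × 10¹⁰) × (2.84 × 10⁻⁶)) / 2540
  L = 2.701 m
Final answer: L = 2.701 m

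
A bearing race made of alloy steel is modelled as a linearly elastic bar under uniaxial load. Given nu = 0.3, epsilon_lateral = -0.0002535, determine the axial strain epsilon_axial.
Model: a linearly elastic bar under uniaxial load, so epsilon_lateral = -nu·epsilon_axial.
Solve for epsilon_axial: epsilon_axial = -epsilon_lateral / nu.
Substitute:
  epsilon_axial = -(-0.0002535) / 0.3
  epsilon_axial = 0.000845
Final answer: epsilon_axial = 0.000845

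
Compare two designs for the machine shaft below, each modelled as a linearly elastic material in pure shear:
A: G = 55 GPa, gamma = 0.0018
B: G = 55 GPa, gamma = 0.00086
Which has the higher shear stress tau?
Model: a linearly elastic material in pure shear, so tau = G·gamma (SI units).
  A: tau = (5.5 × 10¹⁰) × 0.0018 = 9.9 × 10⁷ Pa = 99 MPa
  B: tau = (5.5 × 10¹⁰) × 0.00086 = 4.73 × 10⁷ Pa = 47.3 MPa
99 MPa > 47.3 MPa, so A is larger.
Final answer: A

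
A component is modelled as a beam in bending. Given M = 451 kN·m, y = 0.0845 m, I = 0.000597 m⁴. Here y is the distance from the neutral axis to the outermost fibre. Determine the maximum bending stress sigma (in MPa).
Model: a beam in bending, so sigma = (M·y) / I.
Convert to SI units:
  M = 451 kN·m = 451000 N·m
Substitute:
  sigma = (451000 × 0.0845) / 0.000597
  sigma = 6.384 × 10⁷ Pa
Convert: sigma = 6.384 × 10⁷ Pa = 63.84 MPa
Final answer: sigma = 63.84 MPa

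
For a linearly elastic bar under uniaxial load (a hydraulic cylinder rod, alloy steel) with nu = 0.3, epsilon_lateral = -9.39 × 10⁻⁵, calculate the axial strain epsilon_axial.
Model: a linearly elastic bar under uniaxial load, so epsilon_lateral = -nu·epsilon_axial.
Solve for epsilon_axial: epsilon_axial = -epsilon_lateral / nu.
Substitute:
  epsilon_axial = -(-9.39 × 10⁻⁵) / 0.3
  epsilon_axial = 0.000313
Final answer: epsilon_axial = 0.000313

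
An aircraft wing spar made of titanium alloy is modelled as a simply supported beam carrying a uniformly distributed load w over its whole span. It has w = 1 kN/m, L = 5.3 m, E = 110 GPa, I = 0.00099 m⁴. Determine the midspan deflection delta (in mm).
Model: a simply supported beam carrying a uniformly distributed load w over its whole span, so delta = (5·w·L^4) / (384·E·I).
Convert to SI units:
  w = 1 kN/m = 1000 N/m
  E = 110 GPa = 1.1 × 10¹¹ Pa
Substitute:
  delta = (5 × 1000 × 5.3^4) / (384 × (1.1 × 10¹¹) × 0.00099)
  delta = 9.434 × 10⁻⁵ m
Convert: delta = 9.434 × 10⁻⁵ m = 0.09434 mm
Final answer: delta = 0.09434 mm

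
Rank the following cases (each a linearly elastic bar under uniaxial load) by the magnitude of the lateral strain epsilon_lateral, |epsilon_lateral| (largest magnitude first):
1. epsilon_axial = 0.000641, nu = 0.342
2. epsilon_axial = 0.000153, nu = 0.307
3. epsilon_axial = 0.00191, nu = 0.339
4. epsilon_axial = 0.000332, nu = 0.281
Model: a linearly elastic bar under uniaxial load, so epsilon_lateral = -nu·epsilon_axial (SI units).
  Case 1: epsilon_lateral = -(0.342 × 0.000641) = -0.0002192
  Case 2: epsilon_lateral = -(0.307 × 0.000153) = -4.697 × 10⁻⁵
  Case 3: epsilon_lateral = -(0.339 × 0.00191) = -0.0006475
  Case 4: epsilon_lateral = -(0.281 × 0.000332) = -9.329 × 10⁻⁵
Ordering by |epsilon_lateral|: 0.0006475 (case 3) > 0.0002192 (case 1) > 9.329 × 10⁻⁵ (case 4) > 4.697 × 10⁻⁵ (case 2)
Final answer: 3, 1, 4, 2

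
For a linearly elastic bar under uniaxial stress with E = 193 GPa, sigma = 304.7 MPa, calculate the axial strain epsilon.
Model: a linearly elastic bar under uniaxial stress, so sigma = E·epsilon.
Solve for epsilon: epsilon = sigma / E.
Convert to SI units:
  E = 193 GPa = 1.93 × 10¹¹ Pa
  sigma = 304.7 MPa = 3.047 × 10⁸ Pa
Substitute:
  epsilon = (3.047 × 10⁸) / (1.93 × 10¹¹)
  epsilon = 0.001579
Final answer: epsilon = 0.001579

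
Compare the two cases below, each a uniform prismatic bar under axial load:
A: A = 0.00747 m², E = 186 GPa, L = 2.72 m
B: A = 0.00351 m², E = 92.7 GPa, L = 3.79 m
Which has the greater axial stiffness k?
Model: a uniform prismatic bar under axial load, so k = (A·E) / L (SI units).
  A: k = (0.00747 × (1.86 × 10¹¹)) / 2.72 = 5.108 × 10⁸ N/m = 510.8 MN/m
  B: k = (0.00351 × (9.27 × 10¹⁰)) / 3.79 = 8.585 × 10⁷ N/m = 85.85 MN/m
510.8 MN/m > 85.85 MN/m, so A is larger.
Final answer: A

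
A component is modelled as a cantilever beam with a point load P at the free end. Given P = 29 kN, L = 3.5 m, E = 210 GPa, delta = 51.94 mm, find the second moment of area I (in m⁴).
Model: a cantilever beam with a point load P at the free end, so delta = (P·L^3) / (3·E·I).
Solve for I: I = (P·L^3) / (3·delta·E).
Convert to SI units:
  P = 29 kN = 29000 N
  E = 210 GPa = 2.1 × 10¹¹ Pa
  delta = 51.94 mm = 0.05194 m
Substitute:
  I = (29000 × 3.5^3) / (3 × 0.05194 × (2.1 × 10¹¹))
  I = 3.8 × 10⁻⁵ m⁴
Final answer: I = 3.8 × 10⁻⁵ m⁴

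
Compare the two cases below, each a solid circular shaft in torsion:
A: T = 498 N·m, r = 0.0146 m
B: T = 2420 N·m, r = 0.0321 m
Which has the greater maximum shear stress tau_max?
Model: a solid circular shaft in torsion, so tau_max = (2·T) / (π·r^3) (SI units).
  A: tau_max = (2 × 498) / (π × 0.0146^3) = 1.019 × 10⁸ Pa = 101.9 MPa
  B: tau_max = (2 × 2420) / (π × 0.0321^3) = 4.658 × 10⁷ Pa = 46.58 MPa
101.9 MPa > 46.58 MPa, so A is larger.
Final answer: A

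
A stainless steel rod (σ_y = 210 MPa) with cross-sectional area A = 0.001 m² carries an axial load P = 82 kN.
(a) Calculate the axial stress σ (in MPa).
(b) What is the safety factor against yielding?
(a) Axial stress σ = P/A. Convert P = 82 kN = 82000 N.
  σ = 82000 / 0.001 = 8.2 × 10⁷ Pa = 82 MPa
(b) Safety factor SF = σ_y/σ = 210 / 82 = 2.561
Final answer: (a) σ = 82 MPa, (b) SF = 2.561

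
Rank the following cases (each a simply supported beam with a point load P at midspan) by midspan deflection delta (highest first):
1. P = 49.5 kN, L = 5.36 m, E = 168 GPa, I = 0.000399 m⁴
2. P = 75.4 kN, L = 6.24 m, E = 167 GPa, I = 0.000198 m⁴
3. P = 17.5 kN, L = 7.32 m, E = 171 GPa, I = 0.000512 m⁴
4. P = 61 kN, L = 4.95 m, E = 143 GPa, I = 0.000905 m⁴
Model: a simply supported beam with a point load P at midspan, so delta = (P·L^3) / (48·E·I) (SI units).
  Case 1: delta = (49500 × 5.36^3) / (48 × (1.68 × 10¹¹) × 0.000399) = 0.002369 m = 2.369 mm
  Case 2: delta = (75400 × 6.24^3) / (48 × (1.67 × 10¹¹) × 0.000198) = 0.01154 m = 11.54 mm
  Case 3: delta = (17500 × 7.32^3) / (48 × (1.71 × 10¹¹) × 0.000512) = 0.001633 m = 1.633 mm
  Case 4: delta = (61000 × 4.95^3) / (48 × (1.43 × 10¹¹) × 0.000905) = 0.001191 m = 1.191 mm
Ordering: 11.54 mm (case 2) > 2.369 mm (case 1) > 1.633 mm (case 3) > 1.191 mm (case 4)
Final answer: 2, 1, 3, 4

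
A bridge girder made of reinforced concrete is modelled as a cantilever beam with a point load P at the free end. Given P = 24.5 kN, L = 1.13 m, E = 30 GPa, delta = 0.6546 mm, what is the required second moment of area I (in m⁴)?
Model: a cantilever beam with a point load P at the free end, so delta = (P·L^3) / (3·E·I).
Solve for I: I = (P·L^3) / (3·delta·E).
Convert to SI units:
  P = 24.5 kN = 24500 N
  E = 30 GPa = 3 × 10¹⁰ Pa
  delta = 0.6546 mm = 0.0006546 m
Substitute:
  I = (24500 × 1.13^3) / (3 × 0.0006546 × (3 × 10¹⁰))
  I = 0.0006 m⁴
Final answer: I = 0.0006 m⁴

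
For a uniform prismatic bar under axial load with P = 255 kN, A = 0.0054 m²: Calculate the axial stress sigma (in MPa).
Model: a uniform prismatic bar under axial load, so sigma = P / A.
Convert to SI units:
  P = 255 kN = 255000 N
Substitute:
  sigma = 255000 / 0.0054
  sigma = 4.722 × 10⁷ Pa
Convert: sigma = 4.722 × 10⁷ Pa = 47.22 MPa
Final answer: sigma = 47.22 MPa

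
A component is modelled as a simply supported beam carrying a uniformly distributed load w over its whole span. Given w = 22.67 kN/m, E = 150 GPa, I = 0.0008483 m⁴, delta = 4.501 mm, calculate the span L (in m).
Model: a simply supported beam carrying a uniformly distributed load w over its whole span, so delta = (5·w·L^4) / (384·E·I).
Solve for L: L = ((384·delta·E·I) / (5·w))^(1/4).
Convert to SI units:
  w = 22.67 kN/m = 22670 N/m
  E = 150 GPa = 1.5 × 10¹¹ Pa
  delta = 4.501 mm = 0.004501 m
Substitute:
  L = ((384 × 0.004501 × (1.5 × 10¹¹) × 0.0008483) / (5 × 22670))^(1/4)
  L = 6.637 m
Final answer: L = 6.637 m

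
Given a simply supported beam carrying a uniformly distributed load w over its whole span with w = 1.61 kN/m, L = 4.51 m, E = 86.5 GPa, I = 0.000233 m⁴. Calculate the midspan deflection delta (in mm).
Model: a simply supported beam carrying a uniformly distributed load w over its whole span, so delta = (5·w·L^4) / (384·E·I).
Convert to SI units:
  w = 1.61 kN/m = 1610 N/m
  E = 86.5 GPa = 8.65 × 10¹⁰ Pa
Substitute:
  delta = (5 × 1610 × 4.51^4) / (384 × (8.65 × 10¹⁰) × 0.000233)
  delta = 0.0004303 m
Convert: delta = 0.0004303 m = 0.4303 mm
Final answer: delta = 0.4303 mm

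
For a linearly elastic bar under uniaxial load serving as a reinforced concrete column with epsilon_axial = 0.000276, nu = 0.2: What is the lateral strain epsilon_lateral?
Model: a linearly elastic bar under uniaxial load, so epsilon_lateral = -nu·epsilon_axial.
Substitute:
  epsilon_lateral = -(0.2 × 0.000276)
  epsilon_lateral = -5.52 × 10⁻⁵
Final answer: epsilon_lateral = -5.52 × 10⁻⁵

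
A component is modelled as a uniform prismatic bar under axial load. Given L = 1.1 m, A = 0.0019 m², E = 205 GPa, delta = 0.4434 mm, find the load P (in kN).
Model: a uniform prismatic bar under axial load, so delta = (P·L) / (A·E).
Solve for P: P = (delta·A·E) / L.
Convert to SI units:
  E = 205 GPa = 2.05 × 10¹¹ Pa
  delta = 0.4434 mm = 0.0004434 m
Substitute:
  P = (0.0004434 × 0.0019 × (2.05 × 10¹¹)) / 1.1
  P = 157000 N
Convert: P = 157000 N = 157 kN
Final answer: P = 157 kN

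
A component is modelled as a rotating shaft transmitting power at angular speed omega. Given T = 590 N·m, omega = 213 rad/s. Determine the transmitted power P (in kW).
Model: a rotating shaft transmitting power at angular speed omega, so P = T·omega.
Substitute:
  P = 590 × 213
  P = 125700 W
Convert: P = 125700 W = 125.7 kW
Final answer: P = 125.7 kW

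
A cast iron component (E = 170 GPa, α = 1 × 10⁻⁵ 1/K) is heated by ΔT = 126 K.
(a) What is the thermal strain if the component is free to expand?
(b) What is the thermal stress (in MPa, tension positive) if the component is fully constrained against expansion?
(a) Free thermal strain ε_th = α·ΔT = (1 × 10⁻⁵) × 126 = 0.00126
(b) Fully constrained, the expansion is suppressed, so σ = -E·α·ΔT. Convert E = 170 GPa = 1.7 × 10¹¹ Pa.
  σ = -(1.7 × 10¹¹) × (1 × 10⁻⁵) × 126 = -2.142 × 10⁸ Pa = -214.2 MPa (compressive)
Final answer: (a) ε_th = 0.00126, (b) σ = -214.2 MPa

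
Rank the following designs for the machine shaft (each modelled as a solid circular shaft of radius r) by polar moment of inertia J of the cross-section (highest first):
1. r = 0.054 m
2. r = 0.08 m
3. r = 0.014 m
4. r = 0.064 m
Model: a solid circular shaft of radius r, so J = (π·r^4) / 2 (SI units).
  Case 1: J = (π × 0.054^4) / 2 = 1.336 × 10⁻⁵ m⁴
  Case 2: J = (π × 0.08^4) / 2 = 6.434 × 10⁻⁵ m⁴
  Case 3: J = (π × 0.014^4) / 2 = 6.034 × 10⁻⁸ m⁴
  Case 4: J = (π × 0.064^4) / 2 = 2.635 × 10⁻⁵ m⁴
Ordering: 6.434 × 10⁻⁵ m⁴ (case 2) > 2.635 × 10⁻⁵ m⁴ (case 4) > 1.336 × 10⁻⁵ m⁴ (case 1) > 6.034 × 10⁻⁸ m⁴ (case 3)
Final answer: 2, 4, 1, 3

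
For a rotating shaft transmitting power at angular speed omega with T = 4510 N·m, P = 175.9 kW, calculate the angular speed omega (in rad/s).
Model: a rotating shaft transmitting power at angular speed omega, so P = T·omega.
Solve for omega: omega = P / T.
Convert to SI units:
  P = 175.9 kW = 175900 W
Substitute:
  omega = 175900 / 4510
  omega = 39 rad/s
Final answer: omega = 39 rad/s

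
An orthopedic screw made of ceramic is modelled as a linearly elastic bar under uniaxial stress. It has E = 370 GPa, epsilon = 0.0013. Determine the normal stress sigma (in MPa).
Model: a linearly elastic bar under uniaxial stress, so sigma = E·epsilon.
Convert to SI units:
  E = 370 GPa = 3.7 × 10¹¹ Pa
Substitute:
  sigma = (3.7 × 10¹¹) × 0.0013
  sigma = 4.81 × 10⁸ Pa
Convert: sigma = 4.81 × 10⁸ Pa = 481 MPa
Final answer: sigma = 481 MPa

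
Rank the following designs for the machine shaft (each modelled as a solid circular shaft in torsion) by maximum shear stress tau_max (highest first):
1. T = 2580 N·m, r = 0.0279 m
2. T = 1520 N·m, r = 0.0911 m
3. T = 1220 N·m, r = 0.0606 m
Model: a solid circular shaft in torsion, so tau_max = (2·T) / (π·r^3) (SI units).
  Case 1: tau_max = (2 × 2580) / (π × 0.0279^3) = 7.563 × 10⁷ Pa = 75.63 MPa
  Case 2: tau_max = (2 × 1520) / (π × 0.0911^3) = 1.28 × 10⁶ Pa = 1.28 MPa
  Case 3: tau_max = (2 × 1220) / (π × 0.0606^3) = 3.49 × 10⁶ Pa = 3.49 MPa
Ordering: 75.63 MPa (case 1) > 3.49 MPa (case 3) > 1.28 MPa (case 2)
Final answer: 1, 3, 2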